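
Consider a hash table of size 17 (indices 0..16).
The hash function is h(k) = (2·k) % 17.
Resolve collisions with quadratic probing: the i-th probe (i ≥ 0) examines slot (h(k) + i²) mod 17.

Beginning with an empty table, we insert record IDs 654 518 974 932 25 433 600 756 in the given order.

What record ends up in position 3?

25

654: h=16 => slot 16
518: h=16, probe 16,0 => slot 0
974: h=10 => slot 10
932: h=11 => slot 11
25: h=16, probe 16,0,3 => slot 3
433: h=16, probe 16,0,3,8 => slot 8
600: h=10, probe 10,11,14 => slot 14
756: h=16, probe 16,0,3,8,15 => slot 15
Table: [518, _, _, 25, _, _, _, _, 433, _, 974, 932, _, _, 600, 756, 654]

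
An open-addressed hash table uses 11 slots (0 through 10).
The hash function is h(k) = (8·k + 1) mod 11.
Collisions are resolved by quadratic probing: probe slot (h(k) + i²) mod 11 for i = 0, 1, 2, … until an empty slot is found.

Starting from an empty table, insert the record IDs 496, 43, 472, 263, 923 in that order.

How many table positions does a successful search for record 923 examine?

496 hashes to 9; slot 9 is free → place at 9.
43 hashes to 4; slot 4 is free → place at 4.
472 hashes to 4; 4 taken → place at 5.
263 hashes to 4; 4,5 taken → place at 8.
923 hashes to 4; 4,5,8 taken → place at 2.
Table: [., ., 923, ., 43, 472, ., ., 263, 496, .]
Lookup 923: h=4, probe 4,5,8,2 → found at 2.

4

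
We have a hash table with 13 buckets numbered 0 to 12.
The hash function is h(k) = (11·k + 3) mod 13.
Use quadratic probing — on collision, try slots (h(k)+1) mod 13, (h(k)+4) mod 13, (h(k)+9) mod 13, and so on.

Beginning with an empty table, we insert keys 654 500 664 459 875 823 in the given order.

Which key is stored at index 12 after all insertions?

875

Insert 654: h=8, slot 8 empty → index 8.
Insert 500: h=4, slot 4 empty → index 4.
Insert 664: h=1, slot 1 empty → index 1.
Insert 459: h=8, slot 8 occupied → index 9.
Insert 875: h=8, slots 8,9 occupied → index 12.
Insert 823: h=8, slots 8,9,12,4 occupied → index 11.
Table: [-, 664, -, -, 500, -, -, -, 654, 459, -, 823, 875]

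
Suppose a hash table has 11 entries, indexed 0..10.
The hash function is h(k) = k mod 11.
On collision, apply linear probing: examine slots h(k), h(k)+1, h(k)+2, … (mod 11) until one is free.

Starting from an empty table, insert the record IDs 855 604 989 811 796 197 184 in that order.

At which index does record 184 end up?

855 hashes to 8; slot 8 is free -> place at 8.
604 hashes to 10; slot 10 is free -> place at 10.
989 hashes to 10; 10 taken -> place at 0.
811 hashes to 8; 8 taken -> place at 9.
796 hashes to 4; slot 4 is free -> place at 4.
197 hashes to 10; 10,0 taken -> place at 1.
184 hashes to 8; 8,9,10,0,1 taken -> place at 2.
Table: [989, 197, 184, -, 796, -, -, -, 855, 811, 604]

2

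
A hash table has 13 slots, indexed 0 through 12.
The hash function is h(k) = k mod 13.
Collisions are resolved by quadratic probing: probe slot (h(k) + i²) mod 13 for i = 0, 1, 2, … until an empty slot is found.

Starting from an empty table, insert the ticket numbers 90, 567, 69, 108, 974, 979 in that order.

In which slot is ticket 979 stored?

Insert 90: h=12, slot 12 empty => index 12.
Insert 567: h=8, slot 8 empty => index 8.
Insert 69: h=4, slot 4 empty => index 4.
Insert 108: h=4, slot 4 occupied => index 5.
Insert 974: h=12, slot 12 occupied => index 0.
Insert 979: h=4, slots 4,5,8,0 occupied => index 7.
Table: [974, _, _, _, 69, 108, _, 979, 567, _, _, _, 90]

7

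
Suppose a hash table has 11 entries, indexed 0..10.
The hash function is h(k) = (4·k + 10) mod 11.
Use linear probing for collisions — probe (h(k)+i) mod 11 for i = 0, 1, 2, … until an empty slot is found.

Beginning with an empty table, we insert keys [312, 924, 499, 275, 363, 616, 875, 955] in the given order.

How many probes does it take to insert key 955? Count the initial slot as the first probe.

Insert 312: h=4, slot 4 empty => index 4.
Insert 924: h=10, slot 10 empty => index 10.
Insert 499: h=4, slot 4 occupied => index 5.
Insert 275: h=10, slot 10 occupied => index 0.
Insert 363: h=10, slots 10,0 occupied => index 1.
Insert 616: h=10, slots 10,0,1 occupied => index 2.
Insert 875: h=1, slots 1,2 occupied => index 3.
Insert 955: h=2, slots 2,3,4,5 occupied => index 6.
Table: [275, 363, 616, 875, 312, 499, 955, ., ., ., 924]

5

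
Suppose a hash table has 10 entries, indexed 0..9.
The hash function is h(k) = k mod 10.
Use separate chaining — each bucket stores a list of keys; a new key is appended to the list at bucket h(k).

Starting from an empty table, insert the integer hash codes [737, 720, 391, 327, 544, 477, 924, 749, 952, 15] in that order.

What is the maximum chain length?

3

737 → bucket 7
720 → bucket 0
391 → bucket 1
327 → bucket 7 (collision)
544 → bucket 4
477 → bucket 7 (collision)
924 → bucket 4 (collision)
749 → bucket 9
952 → bucket 2
15 → bucket 5
Final buckets:
0: 720
1: 391
2: 952
3: ∅
4: 544 -> 924
5: 15
6: ∅
7: 737 -> 327 -> 477
8: ∅
9: 749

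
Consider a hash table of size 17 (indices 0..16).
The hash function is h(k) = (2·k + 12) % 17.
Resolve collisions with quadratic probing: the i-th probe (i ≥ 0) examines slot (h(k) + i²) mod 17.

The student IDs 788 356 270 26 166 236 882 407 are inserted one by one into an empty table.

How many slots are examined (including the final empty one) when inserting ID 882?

3

788 hashes to 7; slot 7 is free → place at 7.
356 hashes to 10; slot 10 is free → place at 10.
270 hashes to 8; slot 8 is free → place at 8.
26 hashes to 13; slot 13 is free → place at 13.
166 hashes to 4; slot 4 is free → place at 4.
236 hashes to 8; 8 taken → place at 9.
882 hashes to 8; 8,9 taken → place at 12.
407 hashes to 10; 10 taken → place at 11.
Table: [—, —, —, —, 166, —, —, 788, 270, 236, 356, 407, 882, 26, —, —, —]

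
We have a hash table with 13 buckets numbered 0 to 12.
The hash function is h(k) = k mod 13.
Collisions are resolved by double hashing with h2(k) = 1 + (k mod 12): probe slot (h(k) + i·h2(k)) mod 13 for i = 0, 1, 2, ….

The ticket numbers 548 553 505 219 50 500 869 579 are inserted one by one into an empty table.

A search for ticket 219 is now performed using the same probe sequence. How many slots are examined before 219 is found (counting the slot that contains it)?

548 hashes to 2; slot 2 is free => place at 2.
553 hashes to 7; slot 7 is free => place at 7.
505 hashes to 11; slot 11 is free => place at 11.
219 hashes to 11, h2=4; 11,2 taken => place at 6.
50 hashes to 11, h2=3; 11 taken => place at 1.
500 hashes to 6, h2=9; 6,2,11,7 taken => place at 3.
869 hashes to 11, h2=6; 11 taken => place at 4.
579 hashes to 7, h2=4; 7,11,2,6 taken => place at 10.
Table: [-, 50, 548, 500, 869, -, 219, 553, -, -, 579, 505, -]
Lookup 219: h=11, h2=4, probe 11,2,6 → found at 6.

3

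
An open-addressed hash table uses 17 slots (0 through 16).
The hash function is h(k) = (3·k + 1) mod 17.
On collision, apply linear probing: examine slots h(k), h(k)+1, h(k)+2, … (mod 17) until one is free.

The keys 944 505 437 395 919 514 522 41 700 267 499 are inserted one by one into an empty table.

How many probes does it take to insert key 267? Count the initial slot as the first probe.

Insert 944: h=11, slot 11 empty -> index 11.
Insert 505: h=3, slot 3 empty -> index 3.
Insert 437: h=3, slot 3 occupied -> index 4.
Insert 395: h=13, slot 13 empty -> index 13.
Insert 919: h=4, slot 4 occupied -> index 5.
Insert 514: h=13, slot 13 occupied -> index 14.
Insert 522: h=3, slots 3,4,5 occupied -> index 6.
Insert 41: h=5, slots 5,6 occupied -> index 7.
Insert 700: h=10, slot 10 empty -> index 10.
Insert 267: h=3, slots 3,4,5,6,7 occupied -> index 8.
Insert 499: h=2, slot 2 empty -> index 2.
Table: [∅, ∅, 499, 505, 437, 919, 522, 41, 267, ∅, 700, 944, ∅, 395, 514, ∅, ∅]

6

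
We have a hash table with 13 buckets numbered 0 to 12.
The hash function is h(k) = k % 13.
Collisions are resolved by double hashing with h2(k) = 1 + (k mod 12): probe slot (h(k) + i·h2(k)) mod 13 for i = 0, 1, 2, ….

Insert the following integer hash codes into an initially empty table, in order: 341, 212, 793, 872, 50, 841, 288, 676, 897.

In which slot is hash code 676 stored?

341 hashes to 3; slot 3 is free → place at 3.
212 hashes to 4; slot 4 is free → place at 4.
793 hashes to 0; slot 0 is free → place at 0.
872 hashes to 1; slot 1 is free → place at 1.
50 hashes to 11; slot 11 is free → place at 11.
841 hashes to 9; slot 9 is free → place at 9.
288 hashes to 2; slot 2 is free → place at 2.
676 hashes to 0, h2=5; 0 taken → place at 5.
897 hashes to 0, h2=10; 0 taken → place at 10.
Table: [793, 872, 288, 341, 212, 676, ∅, ∅, ∅, 841, 897, 50, ∅]

5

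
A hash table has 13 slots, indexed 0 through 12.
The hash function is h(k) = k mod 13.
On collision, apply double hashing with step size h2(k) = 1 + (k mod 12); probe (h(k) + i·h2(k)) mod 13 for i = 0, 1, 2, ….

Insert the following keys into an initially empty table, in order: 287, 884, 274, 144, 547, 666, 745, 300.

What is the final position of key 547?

Insert 287: h=1, slot 1 empty => index 1.
Insert 884: h=0, slot 0 empty => index 0.
Insert 274: h=1, h2=11, slot 1 occupied => index 12.
Insert 144: h=1, h2=1, slot 1 occupied => index 2.
Insert 547: h=1, h2=8, slot 1 occupied => index 9.
Insert 666: h=3, slot 3 empty => index 3.
Insert 745: h=4, slot 4 empty => index 4.
Insert 300: h=1, h2=1, slots 1,2,3,4 occupied => index 5.
Table: [884, 287, 144, 666, 745, 300, -, -, -, 547, -, -, 274]

9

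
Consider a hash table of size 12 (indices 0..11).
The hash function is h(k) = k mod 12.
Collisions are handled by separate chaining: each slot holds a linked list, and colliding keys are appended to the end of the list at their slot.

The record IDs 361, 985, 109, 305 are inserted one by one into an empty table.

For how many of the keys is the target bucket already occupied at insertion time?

361 → bucket 1
985 → bucket 1 (collision)
109 → bucket 1 (collision)
305 → bucket 5
Final buckets:
0: ∅
1: 361 -> 985 -> 109
2: ∅
3: ∅
4: ∅
5: 305
6: ∅
7: ∅
8: ∅
9: ∅
10: ∅
11: ∅

2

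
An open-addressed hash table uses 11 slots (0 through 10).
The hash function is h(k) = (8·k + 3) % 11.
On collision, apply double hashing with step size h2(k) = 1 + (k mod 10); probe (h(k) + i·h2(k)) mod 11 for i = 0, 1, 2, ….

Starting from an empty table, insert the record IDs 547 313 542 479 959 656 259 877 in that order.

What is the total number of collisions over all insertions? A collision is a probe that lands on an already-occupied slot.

Insert 547: h=1, slot 1 empty => index 1.
Insert 313: h=10, slot 10 empty => index 10.
Insert 542: h=5, slot 5 empty => index 5.
Insert 479: h=7, slot 7 empty => index 7.
Insert 959: h=8, slot 8 empty => index 8.
Insert 656: h=4, slot 4 empty => index 4.
Insert 259: h=7, h2=10, slot 7 occupied => index 6.
Insert 877: h=1, h2=8, slot 1 occupied => index 9.
Table: [-, 547, -, -, 656, 542, 259, 479, 959, 877, 313]

2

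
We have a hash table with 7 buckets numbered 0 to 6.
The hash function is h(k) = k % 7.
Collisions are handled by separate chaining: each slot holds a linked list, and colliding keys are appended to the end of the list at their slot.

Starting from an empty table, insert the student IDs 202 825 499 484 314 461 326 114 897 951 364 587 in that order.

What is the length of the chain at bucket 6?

Insert 202: h=6, bucket 6 empty -> new chain.
Insert 825: h=6, bucket 6 nonempty -> append to chain.
Insert 499: h=2, bucket 2 empty -> new chain.
Insert 484: h=1, bucket 1 empty -> new chain.
Insert 314: h=6, bucket 6 nonempty -> append to chain.
Insert 461: h=6, bucket 6 nonempty -> append to chain.
Insert 326: h=4, bucket 4 empty -> new chain.
Insert 114: h=2, bucket 2 nonempty -> append to chain.
Insert 897: h=1, bucket 1 nonempty -> append to chain.
Insert 951: h=6, bucket 6 nonempty -> append to chain.
Insert 364: h=0, bucket 0 empty -> new chain.
Insert 587: h=6, bucket 6 nonempty -> append to chain.
Final buckets:
0: 364
1: 484 -> 897
2: 499 -> 114
3: —
4: 326
5: —
6: 202 -> 825 -> 314 -> 461 -> 951 -> 587

6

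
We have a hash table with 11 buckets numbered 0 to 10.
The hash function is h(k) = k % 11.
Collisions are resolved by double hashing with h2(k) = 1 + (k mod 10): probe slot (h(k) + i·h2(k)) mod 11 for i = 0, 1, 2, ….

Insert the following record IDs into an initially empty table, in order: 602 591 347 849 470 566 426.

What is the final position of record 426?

4

Insert 602: h=8, slot 8 empty → index 8.
Insert 591: h=8, h2=2, slot 8 occupied → index 10.
Insert 347: h=6, slot 6 empty → index 6.
Insert 849: h=2, slot 2 empty → index 2.
Insert 470: h=8, h2=1, slot 8 occupied → index 9.
Insert 566: h=5, slot 5 empty → index 5.
Insert 426: h=8, h2=7, slot 8 occupied → index 4.
Table: [_, _, 849, _, 426, 566, 347, _, 602, 470, 591]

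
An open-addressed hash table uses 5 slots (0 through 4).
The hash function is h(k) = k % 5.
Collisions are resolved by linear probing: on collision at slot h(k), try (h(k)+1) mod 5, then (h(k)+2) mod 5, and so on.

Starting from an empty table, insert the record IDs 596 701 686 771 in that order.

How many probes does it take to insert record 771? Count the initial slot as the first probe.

4

596 hashes to 1; slot 1 is free → place at 1.
701 hashes to 1; 1 taken → place at 2.
686 hashes to 1; 1,2 taken → place at 3.
771 hashes to 1; 1,2,3 taken → place at 4.
Table: [—, 596, 701, 686, 771]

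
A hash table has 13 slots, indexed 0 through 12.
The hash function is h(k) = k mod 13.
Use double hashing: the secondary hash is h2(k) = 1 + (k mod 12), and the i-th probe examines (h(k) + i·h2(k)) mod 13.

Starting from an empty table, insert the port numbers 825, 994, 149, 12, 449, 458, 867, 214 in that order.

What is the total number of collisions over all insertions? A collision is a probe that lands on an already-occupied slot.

5

825: h=6 => slot 6
994: h=6, h2=11, probe 6,4 => slot 4
149: h=6, h2=6, probe 6,12 => slot 12
12: h=12, h2=1, probe 12,0 => slot 0
449: h=7 => slot 7
458: h=3 => slot 3
867: h=9 => slot 9
214: h=6, h2=11, probe 6,4,2 => slot 2
Table: [12, ., 214, 458, 994, ., 825, 449, ., 867, ., ., 149]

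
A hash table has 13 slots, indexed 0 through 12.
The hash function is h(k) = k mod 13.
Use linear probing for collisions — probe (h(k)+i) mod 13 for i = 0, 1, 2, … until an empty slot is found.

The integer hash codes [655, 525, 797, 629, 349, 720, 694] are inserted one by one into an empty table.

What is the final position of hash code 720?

655 hashes to 5; slot 5 is free → place at 5.
525 hashes to 5; 5 taken → place at 6.
797 hashes to 4; slot 4 is free → place at 4.
629 hashes to 5; 5,6 taken → place at 7.
349 hashes to 11; slot 11 is free → place at 11.
720 hashes to 5; 5,6,7 taken → place at 8.
694 hashes to 5; 5,6,7,8 taken → place at 9.
Table: [., ., ., ., 797, 655, 525, 629, 720, 694, ., 349, .]

8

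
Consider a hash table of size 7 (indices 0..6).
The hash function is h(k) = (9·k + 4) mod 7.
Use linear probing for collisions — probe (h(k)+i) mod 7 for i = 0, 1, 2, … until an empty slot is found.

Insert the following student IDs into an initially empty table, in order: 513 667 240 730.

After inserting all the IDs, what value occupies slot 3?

513: h=1 → slot 1
667: h=1, probe 1,2 → slot 2
240: h=1, probe 1,2,3 → slot 3
730: h=1, probe 1,2,3,4 → slot 4
Table: [., 513, 667, 240, 730, ., .]

240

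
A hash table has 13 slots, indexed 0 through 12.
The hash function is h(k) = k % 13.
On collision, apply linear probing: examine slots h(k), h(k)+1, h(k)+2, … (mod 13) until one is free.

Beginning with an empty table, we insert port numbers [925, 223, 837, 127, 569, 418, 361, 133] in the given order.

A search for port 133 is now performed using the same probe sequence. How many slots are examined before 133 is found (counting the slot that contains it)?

4

925: h=2 -> slot 2
223: h=2, probe 2,3 -> slot 3
837: h=5 -> slot 5
127: h=10 -> slot 10
569: h=10, probe 10,11 -> slot 11
418: h=2, probe 2,3,4 -> slot 4
361: h=10, probe 10,11,12 -> slot 12
133: h=3, probe 3,4,5,6 -> slot 6
Table: [—, —, 925, 223, 418, 837, 133, —, —, —, 127, 569, 361]
Lookup 133: h=3, probe 3,4,5,6 → found at 6.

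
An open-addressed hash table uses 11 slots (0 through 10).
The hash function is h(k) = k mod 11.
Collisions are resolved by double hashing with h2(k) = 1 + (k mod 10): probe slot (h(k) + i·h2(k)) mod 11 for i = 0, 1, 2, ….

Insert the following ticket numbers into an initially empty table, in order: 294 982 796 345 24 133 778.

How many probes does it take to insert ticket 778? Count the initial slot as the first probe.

294: h=8 => slot 8
982: h=3 => slot 3
796: h=4 => slot 4
345: h=4, h2=6, probe 4,10 => slot 10
24: h=2 => slot 2
133: h=1 => slot 1
778: h=8, h2=9, probe 8,6 => slot 6
Table: [_, 133, 24, 982, 796, _, 778, _, 294, _, 345]

2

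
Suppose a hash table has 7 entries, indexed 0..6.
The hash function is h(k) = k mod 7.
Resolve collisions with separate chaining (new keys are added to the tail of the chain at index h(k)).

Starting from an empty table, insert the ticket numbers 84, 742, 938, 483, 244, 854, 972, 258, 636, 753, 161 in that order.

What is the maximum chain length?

6

84 → bucket 0
742 → bucket 0 (collision)
938 → bucket 0 (collision)
483 → bucket 0 (collision)
244 → bucket 6
854 → bucket 0 (collision)
972 → bucket 6 (collision)
258 → bucket 6 (collision)
636 → bucket 6 (collision)
753 → bucket 4
161 → bucket 0 (collision)
Final buckets:
0: 84 -> 742 -> 938 -> 483 -> 854 -> 161
1: —
2: —
3: —
4: 753
5: —
6: 244 -> 972 -> 258 -> 636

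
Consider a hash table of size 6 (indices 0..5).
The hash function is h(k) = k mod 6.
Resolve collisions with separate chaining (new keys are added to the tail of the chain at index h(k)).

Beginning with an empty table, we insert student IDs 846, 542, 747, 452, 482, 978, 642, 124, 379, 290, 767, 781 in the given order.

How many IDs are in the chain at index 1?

2

846 → bucket 0
542 → bucket 2
747 → bucket 3
452 → bucket 2 (collision)
482 → bucket 2 (collision)
978 → bucket 0 (collision)
642 → bucket 0 (collision)
124 → bucket 4
379 → bucket 1
290 → bucket 2 (collision)
767 → bucket 5
781 → bucket 1 (collision)
Final buckets:
0: 846 -> 978 -> 642
1: 379 -> 781
2: 542 -> 452 -> 482 -> 290
3: 747
4: 124
5: 767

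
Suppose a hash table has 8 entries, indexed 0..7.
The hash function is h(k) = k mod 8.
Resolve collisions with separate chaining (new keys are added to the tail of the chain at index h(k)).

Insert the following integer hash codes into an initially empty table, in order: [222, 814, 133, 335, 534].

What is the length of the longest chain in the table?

3

222 → bucket 6
814 → bucket 6 (collision)
133 → bucket 5
335 → bucket 7
534 → bucket 6 (collision)
Final buckets:
0: -
1: -
2: -
3: -
4: -
5: 133
6: 222 -> 814 -> 534
7: 335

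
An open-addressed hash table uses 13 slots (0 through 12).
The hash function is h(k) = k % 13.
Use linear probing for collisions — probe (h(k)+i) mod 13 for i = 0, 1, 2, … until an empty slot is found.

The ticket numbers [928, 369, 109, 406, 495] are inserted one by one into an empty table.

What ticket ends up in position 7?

109

Insert 928: h=5, slot 5 empty → index 5.
Insert 369: h=5, slot 5 occupied → index 6.
Insert 109: h=5, slots 5,6 occupied → index 7.
Insert 406: h=3, slot 3 empty → index 3.
Insert 495: h=1, slot 1 empty → index 1.
Table: [—, 495, —, 406, —, 928, 369, 109, —, —, —, —, —]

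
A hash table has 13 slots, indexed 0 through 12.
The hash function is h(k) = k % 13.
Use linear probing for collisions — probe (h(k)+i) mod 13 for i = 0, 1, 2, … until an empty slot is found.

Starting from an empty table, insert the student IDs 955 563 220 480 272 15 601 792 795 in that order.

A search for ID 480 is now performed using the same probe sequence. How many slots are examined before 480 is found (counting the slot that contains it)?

955 hashes to 6; slot 6 is free -> place at 6.
563 hashes to 4; slot 4 is free -> place at 4.
220 hashes to 12; slot 12 is free -> place at 12.
480 hashes to 12; 12 taken -> place at 0.
272 hashes to 12; 12,0 taken -> place at 1.
15 hashes to 2; slot 2 is free -> place at 2.
601 hashes to 3; slot 3 is free -> place at 3.
792 hashes to 12; 12,0,1,2,3,4 taken -> place at 5.
795 hashes to 2; 2,3,4,5,6 taken -> place at 7.
Table: [480, 272, 15, 601, 563, 792, 955, 795, ., ., ., ., 220]
Lookup 480: h=12, probe 12,0 → found at 0.

2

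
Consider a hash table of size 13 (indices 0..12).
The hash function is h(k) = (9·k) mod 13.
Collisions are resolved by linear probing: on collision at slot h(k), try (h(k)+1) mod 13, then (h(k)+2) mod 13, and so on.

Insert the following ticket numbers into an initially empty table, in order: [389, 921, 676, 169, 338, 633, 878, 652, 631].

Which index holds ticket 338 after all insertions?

389 hashes to 4; slot 4 is free => place at 4.
921 hashes to 8; slot 8 is free => place at 8.
676 hashes to 0; slot 0 is free => place at 0.
169 hashes to 0; 0 taken => place at 1.
338 hashes to 0; 0,1 taken => place at 2.
633 hashes to 3; slot 3 is free => place at 3.
878 hashes to 11; slot 11 is free => place at 11.
652 hashes to 5; slot 5 is free => place at 5.
631 hashes to 11; 11 taken => place at 12.
Table: [676, 169, 338, 633, 389, 652, ., ., 921, ., ., 878, 631]

2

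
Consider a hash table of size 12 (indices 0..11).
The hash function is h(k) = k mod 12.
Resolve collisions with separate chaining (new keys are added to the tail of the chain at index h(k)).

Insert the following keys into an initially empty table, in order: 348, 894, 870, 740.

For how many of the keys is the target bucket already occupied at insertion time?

Insert 348: h=0, bucket 0 empty -> new chain.
Insert 894: h=6, bucket 6 empty -> new chain.
Insert 870: h=6, bucket 6 nonempty -> append to chain.
Insert 740: h=8, bucket 8 empty -> new chain.
Final buckets:
0: 348
1: -
2: -
3: -
4: -
5: -
6: 894 -> 870
7: -
8: 740
9: -
10: -
11: -

1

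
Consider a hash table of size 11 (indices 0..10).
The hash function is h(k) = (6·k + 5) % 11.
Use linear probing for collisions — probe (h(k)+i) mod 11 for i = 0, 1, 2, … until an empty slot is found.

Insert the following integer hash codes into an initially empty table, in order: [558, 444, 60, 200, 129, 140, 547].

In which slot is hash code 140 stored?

0

558 hashes to 9; slot 9 is free => place at 9.
444 hashes to 7; slot 7 is free => place at 7.
60 hashes to 2; slot 2 is free => place at 2.
200 hashes to 6; slot 6 is free => place at 6.
129 hashes to 9; 9 taken => place at 10.
140 hashes to 9; 9,10 taken => place at 0.
547 hashes to 9; 9,10,0 taken => place at 1.
Table: [140, 547, 60, -, -, -, 200, 444, -, 558, 129]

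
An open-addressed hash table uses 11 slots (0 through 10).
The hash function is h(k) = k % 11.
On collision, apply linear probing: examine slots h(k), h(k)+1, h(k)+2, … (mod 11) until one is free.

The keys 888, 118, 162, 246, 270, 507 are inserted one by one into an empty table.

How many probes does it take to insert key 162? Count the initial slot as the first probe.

888 hashes to 8; slot 8 is free => place at 8.
118 hashes to 8; 8 taken => place at 9.
162 hashes to 8; 8,9 taken => place at 10.
246 hashes to 4; slot 4 is free => place at 4.
270 hashes to 6; slot 6 is free => place at 6.
507 hashes to 1; slot 1 is free => place at 1.
Table: [_, 507, _, _, 246, _, 270, _, 888, 118, 162]

3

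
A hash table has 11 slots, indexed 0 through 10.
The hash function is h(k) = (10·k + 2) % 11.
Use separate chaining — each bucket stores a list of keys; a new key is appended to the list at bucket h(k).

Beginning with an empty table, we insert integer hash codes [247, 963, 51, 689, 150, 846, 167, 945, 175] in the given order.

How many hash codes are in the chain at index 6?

3

Insert 247: h=8, bucket 8 empty → new chain.
Insert 963: h=7, bucket 7 empty → new chain.
Insert 51: h=6, bucket 6 empty → new chain.
Insert 689: h=6, bucket 6 nonempty → append to chain.
Insert 150: h=6, bucket 6 nonempty → append to chain.
Insert 846: h=3, bucket 3 empty → new chain.
Insert 167: h=0, bucket 0 empty → new chain.
Insert 945: h=3, bucket 3 nonempty → append to chain.
Insert 175: h=3, bucket 3 nonempty → append to chain.
Final buckets:
0: 167
1: -
2: -
3: 846 -> 945 -> 175
4: -
5: -
6: 51 -> 689 -> 150
7: 963
8: 247
9: -
10: -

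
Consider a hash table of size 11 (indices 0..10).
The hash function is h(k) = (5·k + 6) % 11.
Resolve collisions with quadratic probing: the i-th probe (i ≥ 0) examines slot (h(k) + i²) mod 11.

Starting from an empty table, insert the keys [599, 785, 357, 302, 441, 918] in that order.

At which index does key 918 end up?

7

Insert 599: h=9, slot 9 empty -> index 9.
Insert 785: h=4, slot 4 empty -> index 4.
Insert 357: h=9, slot 9 occupied -> index 10.
Insert 302: h=9, slots 9,10 occupied -> index 2.
Insert 441: h=0, slot 0 empty -> index 0.
Insert 918: h=9, slots 9,10,2 occupied -> index 7.
Table: [441, ., 302, ., 785, ., ., 918, ., 599, 357]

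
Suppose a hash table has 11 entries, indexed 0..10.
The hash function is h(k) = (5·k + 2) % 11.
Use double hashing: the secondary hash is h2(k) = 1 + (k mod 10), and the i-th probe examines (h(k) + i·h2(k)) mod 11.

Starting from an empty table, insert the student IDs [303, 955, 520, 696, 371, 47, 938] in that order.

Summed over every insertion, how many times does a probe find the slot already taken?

4

303: h=10 -> slot 10
955: h=3 -> slot 3
520: h=6 -> slot 6
696: h=6, h2=7, probe 6,2 -> slot 2
371: h=9 -> slot 9
47: h=6, h2=8, probe 6,3,0 -> slot 0
938: h=6, h2=9, probe 6,4 -> slot 4
Table: [47, ∅, 696, 955, 938, ∅, 520, ∅, ∅, 371, 303]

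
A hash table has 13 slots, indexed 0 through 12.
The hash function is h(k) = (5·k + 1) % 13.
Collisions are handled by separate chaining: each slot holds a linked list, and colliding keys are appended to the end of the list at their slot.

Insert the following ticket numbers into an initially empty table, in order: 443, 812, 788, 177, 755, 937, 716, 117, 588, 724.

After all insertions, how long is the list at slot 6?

Insert 443: h=6, bucket 6 empty -> new chain.
Insert 812: h=5, bucket 5 empty -> new chain.
Insert 788: h=2, bucket 2 empty -> new chain.
Insert 177: h=2, bucket 2 nonempty -> append to chain.
Insert 755: h=6, bucket 6 nonempty -> append to chain.
Insert 937: h=6, bucket 6 nonempty -> append to chain.
Insert 716: h=6, bucket 6 nonempty -> append to chain.
Insert 117: h=1, bucket 1 empty -> new chain.
Insert 588: h=3, bucket 3 empty -> new chain.
Insert 724: h=7, bucket 7 empty -> new chain.
Final buckets:
0: —
1: 117
2: 788 -> 177
3: 588
4: —
5: 812
6: 443 -> 755 -> 937 -> 716
7: 724
8: —
9: —
10: —
11: —
12: —

4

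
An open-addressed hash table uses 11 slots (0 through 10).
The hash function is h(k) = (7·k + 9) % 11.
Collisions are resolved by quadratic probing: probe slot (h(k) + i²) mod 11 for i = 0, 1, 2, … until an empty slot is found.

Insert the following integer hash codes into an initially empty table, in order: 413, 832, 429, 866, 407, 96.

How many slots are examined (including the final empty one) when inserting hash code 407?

3

413: h=7 => slot 7
832: h=3 => slot 3
429: h=9 => slot 9
866: h=10 => slot 10
407: h=9, probe 9,10,2 => slot 2
96: h=10, probe 10,0 => slot 0
Table: [96, ∅, 407, 832, ∅, ∅, ∅, 413, ∅, 429, 866]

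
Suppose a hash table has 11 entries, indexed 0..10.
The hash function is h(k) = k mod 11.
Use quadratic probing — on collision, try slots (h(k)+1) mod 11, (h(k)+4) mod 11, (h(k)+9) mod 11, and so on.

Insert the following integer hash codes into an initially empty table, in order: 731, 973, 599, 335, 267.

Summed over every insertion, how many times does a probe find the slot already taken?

731 hashes to 5; slot 5 is free → place at 5.
973 hashes to 5; 5 taken → place at 6.
599 hashes to 5; 5,6 taken → place at 9.
335 hashes to 5; 5,6,9 taken → place at 3.
267 hashes to 3; 3 taken → place at 4.
Table: [∅, ∅, ∅, 335, 267, 731, 973, ∅, ∅, 599, ∅]

7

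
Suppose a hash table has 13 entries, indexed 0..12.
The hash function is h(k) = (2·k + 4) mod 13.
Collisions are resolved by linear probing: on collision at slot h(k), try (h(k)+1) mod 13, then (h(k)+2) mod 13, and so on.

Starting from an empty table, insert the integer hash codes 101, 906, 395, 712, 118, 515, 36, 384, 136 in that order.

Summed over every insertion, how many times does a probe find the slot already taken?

3

101: h=11 -> slot 11
906: h=9 -> slot 9
395: h=1 -> slot 1
712: h=11, probe 11,12 -> slot 12
118: h=6 -> slot 6
515: h=7 -> slot 7
36: h=11, probe 11,12,0 -> slot 0
384: h=5 -> slot 5
136: h=3 -> slot 3
Table: [36, 395, —, 136, —, 384, 118, 515, —, 906, —, 101, 712]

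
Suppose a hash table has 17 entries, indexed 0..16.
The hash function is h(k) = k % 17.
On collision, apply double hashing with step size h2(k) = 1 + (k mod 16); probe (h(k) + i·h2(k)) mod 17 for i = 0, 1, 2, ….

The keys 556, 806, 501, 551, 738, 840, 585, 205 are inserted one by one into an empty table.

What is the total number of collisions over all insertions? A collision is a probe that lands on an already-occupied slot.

556: h=12 => slot 12
806: h=7 => slot 7
501: h=8 => slot 8
551: h=7, h2=8, probe 7,15 => slot 15
738: h=7, h2=3, probe 7,10 => slot 10
840: h=7, h2=9, probe 7,16 => slot 16
585: h=7, h2=10, probe 7,0 => slot 0
205: h=1 => slot 1
Table: [585, 205, _, _, _, _, _, 806, 501, _, 738, _, 556, _, _, 551, 840]

4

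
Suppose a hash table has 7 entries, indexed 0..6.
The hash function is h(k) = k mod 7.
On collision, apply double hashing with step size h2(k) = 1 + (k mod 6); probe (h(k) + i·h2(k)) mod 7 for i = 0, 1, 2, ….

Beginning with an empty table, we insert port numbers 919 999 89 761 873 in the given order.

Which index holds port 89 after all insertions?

4

Insert 919: h=2, slot 2 empty => index 2.
Insert 999: h=5, slot 5 empty => index 5.
Insert 89: h=5, h2=6, slot 5 occupied => index 4.
Insert 761: h=5, h2=6, slots 5,4 occupied => index 3.
Insert 873: h=5, h2=4, slots 5,2 occupied => index 6.
Table: [_, _, 919, 761, 89, 999, 873]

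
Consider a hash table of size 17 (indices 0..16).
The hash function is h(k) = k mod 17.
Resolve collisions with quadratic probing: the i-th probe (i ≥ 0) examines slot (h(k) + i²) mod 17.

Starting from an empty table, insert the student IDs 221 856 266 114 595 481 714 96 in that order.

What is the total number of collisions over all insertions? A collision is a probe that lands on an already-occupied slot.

5

221 hashes to 0; slot 0 is free => place at 0.
856 hashes to 6; slot 6 is free => place at 6.
266 hashes to 11; slot 11 is free => place at 11.
114 hashes to 12; slot 12 is free => place at 12.
595 hashes to 0; 0 taken => place at 1.
481 hashes to 5; slot 5 is free => place at 5.
714 hashes to 0; 0,1 taken => place at 4.
96 hashes to 11; 11,12 taken => place at 15.
Table: [221, 595, ., ., 714, 481, 856, ., ., ., ., 266, 114, ., ., 96, .]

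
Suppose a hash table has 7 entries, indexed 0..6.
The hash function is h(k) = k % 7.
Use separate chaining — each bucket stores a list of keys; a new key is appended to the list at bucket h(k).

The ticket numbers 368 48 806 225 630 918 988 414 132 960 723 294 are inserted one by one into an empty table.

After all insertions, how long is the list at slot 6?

2

Insert 368: h=4, bucket 4 empty -> new chain.
Insert 48: h=6, bucket 6 empty -> new chain.
Insert 806: h=1, bucket 1 empty -> new chain.
Insert 225: h=1, bucket 1 nonempty -> append to chain.
Insert 630: h=0, bucket 0 empty -> new chain.
Insert 918: h=1, bucket 1 nonempty -> append to chain.
Insert 988: h=1, bucket 1 nonempty -> append to chain.
Insert 414: h=1, bucket 1 nonempty -> append to chain.
Insert 132: h=6, bucket 6 nonempty -> append to chain.
Insert 960: h=1, bucket 1 nonempty -> append to chain.
Insert 723: h=2, bucket 2 empty -> new chain.
Insert 294: h=0, bucket 0 nonempty -> append to chain.
Final buckets:
0: 630 -> 294
1: 806 -> 225 -> 918 -> 988 -> 414 -> 960
2: 723
3: -
4: 368
5: -
6: 48 -> 132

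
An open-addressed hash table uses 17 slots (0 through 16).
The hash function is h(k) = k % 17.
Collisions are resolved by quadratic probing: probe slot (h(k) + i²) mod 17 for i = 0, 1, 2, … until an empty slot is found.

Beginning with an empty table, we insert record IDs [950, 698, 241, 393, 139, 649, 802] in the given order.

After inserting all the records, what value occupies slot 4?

950 hashes to 15; slot 15 is free => place at 15.
698 hashes to 1; slot 1 is free => place at 1.
241 hashes to 3; slot 3 is free => place at 3.
393 hashes to 2; slot 2 is free => place at 2.
139 hashes to 3; 3 taken => place at 4.
649 hashes to 3; 3,4 taken => place at 7.
802 hashes to 3; 3,4,7 taken => place at 12.
Table: [_, 698, 393, 241, 139, _, _, 649, _, _, _, _, 802, _, _, 950, _]

139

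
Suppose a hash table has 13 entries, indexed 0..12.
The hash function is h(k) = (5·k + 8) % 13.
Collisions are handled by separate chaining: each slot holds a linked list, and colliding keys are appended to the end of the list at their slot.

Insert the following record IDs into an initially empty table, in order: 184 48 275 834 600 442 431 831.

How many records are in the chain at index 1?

1

184 → bucket 5
48 → bucket 1
275 → bucket 5 (collision)
834 → bucket 5 (collision)
600 → bucket 5 (collision)
442 → bucket 8
431 → bucket 5 (collision)
831 → bucket 3
Final buckets:
0: _
1: 48
2: _
3: 831
4: _
5: 184 -> 275 -> 834 -> 600 -> 431
6: _
7: _
8: 442
9: _
10: _
11: _
12: _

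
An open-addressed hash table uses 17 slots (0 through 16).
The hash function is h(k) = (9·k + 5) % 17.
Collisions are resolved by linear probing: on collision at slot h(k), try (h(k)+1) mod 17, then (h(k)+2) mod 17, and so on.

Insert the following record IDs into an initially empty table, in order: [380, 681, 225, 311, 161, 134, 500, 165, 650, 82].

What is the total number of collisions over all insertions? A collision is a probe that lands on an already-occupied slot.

380: h=8 -> slot 8
681: h=14 -> slot 14
225: h=7 -> slot 7
311: h=16 -> slot 16
161: h=9 -> slot 9
134: h=4 -> slot 4
500: h=0 -> slot 0
165: h=11 -> slot 11
650: h=7, probe 7,8,9,10 -> slot 10
82: h=12 -> slot 12
Table: [500, -, -, -, 134, -, -, 225, 380, 161, 650, 165, 82, -, 681, -, 311]

3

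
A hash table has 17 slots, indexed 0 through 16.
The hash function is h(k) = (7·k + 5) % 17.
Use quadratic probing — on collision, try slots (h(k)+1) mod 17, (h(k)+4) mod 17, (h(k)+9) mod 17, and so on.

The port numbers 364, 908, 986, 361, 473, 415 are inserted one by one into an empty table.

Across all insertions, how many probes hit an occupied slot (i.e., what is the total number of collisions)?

3

364: h=3 → slot 3
908: h=3, probe 3,4 → slot 4
986: h=5 → slot 5
361: h=16 → slot 16
473: h=1 → slot 1
415: h=3, probe 3,4,7 → slot 7
Table: [∅, 473, ∅, 364, 908, 986, ∅, 415, ∅, ∅, ∅, ∅, ∅, ∅, ∅, ∅, 361]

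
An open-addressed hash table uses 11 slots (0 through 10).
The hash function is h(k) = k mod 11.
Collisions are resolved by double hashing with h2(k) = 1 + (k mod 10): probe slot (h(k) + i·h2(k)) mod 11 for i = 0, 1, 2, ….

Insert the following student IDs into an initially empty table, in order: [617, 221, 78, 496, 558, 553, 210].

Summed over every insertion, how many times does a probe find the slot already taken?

617: h=1 => slot 1
221: h=1, h2=2, probe 1,3 => slot 3
78: h=1, h2=9, probe 1,10 => slot 10
496: h=1, h2=7, probe 1,8 => slot 8
558: h=8, h2=9, probe 8,6 => slot 6
553: h=3, h2=4, probe 3,7 => slot 7
210: h=1, h2=1, probe 1,2 => slot 2
Table: [., 617, 210, 221, ., ., 558, 553, 496, ., 78]

6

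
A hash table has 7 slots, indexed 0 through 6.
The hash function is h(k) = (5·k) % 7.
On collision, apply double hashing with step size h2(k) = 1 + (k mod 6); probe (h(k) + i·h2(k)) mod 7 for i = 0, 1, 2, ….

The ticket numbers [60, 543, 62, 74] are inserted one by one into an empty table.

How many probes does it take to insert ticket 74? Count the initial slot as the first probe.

60: h=6 → slot 6
543: h=6, h2=4, probe 6,3 → slot 3
62: h=2 → slot 2
74: h=6, h2=3, probe 6,2,5 → slot 5
Table: [_, _, 62, 543, _, 74, 60]

3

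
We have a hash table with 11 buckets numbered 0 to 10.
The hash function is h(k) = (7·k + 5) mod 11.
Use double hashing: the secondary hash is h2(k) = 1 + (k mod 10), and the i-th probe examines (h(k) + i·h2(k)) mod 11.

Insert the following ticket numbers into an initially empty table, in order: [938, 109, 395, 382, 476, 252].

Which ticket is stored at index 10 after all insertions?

Insert 938: h=4, slot 4 empty -> index 4.
Insert 109: h=9, slot 9 empty -> index 9.
Insert 395: h=9, h2=6, slots 9,4 occupied -> index 10.
Insert 382: h=6, slot 6 empty -> index 6.
Insert 476: h=4, h2=7, slot 4 occupied -> index 0.
Insert 252: h=9, h2=3, slot 9 occupied -> index 1.
Table: [476, 252, _, _, 938, _, 382, _, _, 109, 395]

395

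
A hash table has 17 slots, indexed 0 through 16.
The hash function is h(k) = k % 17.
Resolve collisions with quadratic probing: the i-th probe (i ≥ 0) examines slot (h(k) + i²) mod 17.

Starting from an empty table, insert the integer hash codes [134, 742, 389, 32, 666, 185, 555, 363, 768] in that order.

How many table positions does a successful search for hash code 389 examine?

2

134 hashes to 15; slot 15 is free => place at 15.
742 hashes to 11; slot 11 is free => place at 11.
389 hashes to 15; 15 taken => place at 16.
32 hashes to 15; 15,16 taken => place at 2.
666 hashes to 3; slot 3 is free => place at 3.
185 hashes to 15; 15,16,2 taken => place at 7.
555 hashes to 11; 11 taken => place at 12.
363 hashes to 6; slot 6 is free => place at 6.
768 hashes to 3; 3 taken => place at 4.
Table: [—, —, 32, 666, 768, —, 363, 185, —, —, —, 742, 555, —, —, 134, 389]
Lookup 389: h=15, probe 15,16 → found at 16.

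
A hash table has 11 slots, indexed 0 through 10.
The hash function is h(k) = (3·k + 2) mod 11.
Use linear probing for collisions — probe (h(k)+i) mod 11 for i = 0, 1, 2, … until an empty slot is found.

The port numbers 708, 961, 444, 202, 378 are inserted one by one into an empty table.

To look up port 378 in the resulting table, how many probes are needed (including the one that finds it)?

5

708: h=3 → slot 3
961: h=3, probe 3,4 → slot 4
444: h=3, probe 3,4,5 → slot 5
202: h=3, probe 3,4,5,6 → slot 6
378: h=3, probe 3,4,5,6,7 → slot 7
Table: [_, _, _, 708, 961, 444, 202, 378, _, _, _]
Lookup 378: h=3, probe 3,4,5,6,7 → found at 7.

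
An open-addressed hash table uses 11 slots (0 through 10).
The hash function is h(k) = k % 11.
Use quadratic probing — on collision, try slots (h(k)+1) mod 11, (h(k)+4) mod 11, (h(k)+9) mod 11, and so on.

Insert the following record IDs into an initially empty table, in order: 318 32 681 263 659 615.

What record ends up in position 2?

Insert 318: h=10, slot 10 empty -> index 10.
Insert 32: h=10, slot 10 occupied -> index 0.
Insert 681: h=10, slots 10,0 occupied -> index 3.
Insert 263: h=10, slots 10,0,3 occupied -> index 8.
Insert 659: h=10, slots 10,0,3,8 occupied -> index 4.
Insert 615: h=10, slots 10,0,3,8,4 occupied -> index 2.
Table: [32, ∅, 615, 681, 659, ∅, ∅, ∅, 263, ∅, 318]

615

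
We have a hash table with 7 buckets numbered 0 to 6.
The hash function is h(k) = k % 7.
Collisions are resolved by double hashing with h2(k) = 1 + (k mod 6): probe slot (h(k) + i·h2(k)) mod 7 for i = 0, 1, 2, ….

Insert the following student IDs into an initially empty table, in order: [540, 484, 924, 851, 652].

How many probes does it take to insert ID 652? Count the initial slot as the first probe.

540: h=1 -> slot 1
484: h=1, h2=5, probe 1,6 -> slot 6
924: h=0 -> slot 0
851: h=4 -> slot 4
652: h=1, h2=5, probe 1,6,4,2 -> slot 2
Table: [924, 540, 652, ∅, 851, ∅, 484]

4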